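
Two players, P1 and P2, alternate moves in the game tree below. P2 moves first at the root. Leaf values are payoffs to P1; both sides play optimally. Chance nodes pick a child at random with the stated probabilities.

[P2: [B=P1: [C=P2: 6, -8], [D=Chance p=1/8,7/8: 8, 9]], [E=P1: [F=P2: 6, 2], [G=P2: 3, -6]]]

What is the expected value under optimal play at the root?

C (P2): min(6, -8) = -8
D (Chance): 1/8·8 + 7/8·9 = 8.88
B (P1): max(-8, 8.88) = 8.88
F (P2): min(6, 2) = 2
G (P2): min(3, -6) = -6
E (P1): max(2, -6) = 2
Root (P2): min(8.88, 2) = 2

2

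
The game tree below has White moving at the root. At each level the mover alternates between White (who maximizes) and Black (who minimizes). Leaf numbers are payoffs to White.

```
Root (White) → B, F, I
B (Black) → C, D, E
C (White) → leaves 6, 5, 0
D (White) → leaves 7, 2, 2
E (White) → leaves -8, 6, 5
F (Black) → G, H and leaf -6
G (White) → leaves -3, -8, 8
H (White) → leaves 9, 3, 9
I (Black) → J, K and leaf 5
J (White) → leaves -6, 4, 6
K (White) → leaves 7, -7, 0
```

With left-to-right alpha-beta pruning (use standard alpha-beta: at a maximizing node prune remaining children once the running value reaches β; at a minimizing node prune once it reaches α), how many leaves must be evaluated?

C [α=-∞,β=+∞]: v=6
D [α=-∞,β=6]: v=7 after child 1 ≥ β → β-cutoff, skip 2
E [α=-∞,β=6]: v=6 after child 2 ≥ β → β-cutoff, skip 1
B [α=-∞,β=+∞]: v=6
G [α=6,β=+∞]: v=8
H [α=6,β=8]: v=9 after child 1 ≥ β → β-cutoff, skip 2
F [α=6,β=+∞]: v=-6
J [α=6,β=+∞]: v=6
I [α=6,β=+∞]: v=6 after child 1 ≤ α → α-cutoff, skip 2
Root [α=-∞,β=+∞]: v=6
Leaves evaluated: 14 of 23.

14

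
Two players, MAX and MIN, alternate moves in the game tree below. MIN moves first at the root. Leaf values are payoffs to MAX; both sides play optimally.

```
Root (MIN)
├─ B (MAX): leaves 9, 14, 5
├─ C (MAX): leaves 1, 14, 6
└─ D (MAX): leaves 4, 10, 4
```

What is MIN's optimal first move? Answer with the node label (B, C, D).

D

B (MAX): max(9, 14, 5) = 14
C (MAX): max(1, 14, 6) = 14
D (MAX): max(4, 10, 4) = 10
Root (MIN): min(14, 14, 10) = 10
MIN picks the child with the lowest value: D (value 10).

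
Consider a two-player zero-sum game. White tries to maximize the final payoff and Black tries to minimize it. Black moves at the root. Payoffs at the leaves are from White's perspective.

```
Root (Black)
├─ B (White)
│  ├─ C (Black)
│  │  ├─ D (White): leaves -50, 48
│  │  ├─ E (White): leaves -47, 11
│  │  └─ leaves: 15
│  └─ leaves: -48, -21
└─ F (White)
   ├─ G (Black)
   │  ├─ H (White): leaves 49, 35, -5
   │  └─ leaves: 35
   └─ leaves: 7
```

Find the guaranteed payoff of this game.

11

D (White): max(-50, 48) = 48
E (White): max(-47, 11) = 11
C (Black): min(48, 11, 15) = 11
B (White): max(11, -48, -21) = 11
H (White): max(49, 35, -5) = 49
G (Black): min(49, 35) = 35
F (White): max(35, 7) = 35
Root (Black): min(11, 35) = 11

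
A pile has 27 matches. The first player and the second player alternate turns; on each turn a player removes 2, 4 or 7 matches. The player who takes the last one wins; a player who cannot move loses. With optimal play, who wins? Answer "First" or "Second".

Compute winning (W) and losing (L) positions by backward induction:
i:   0  1  2  3  4  5  6  7  8  9 10 11 12 13 14 15 16 17 18 19 20 21 22 23 24 25 26 27
     L  L  W  W  W  W  L  W  W  L  W  W  L  W  W  L  W  W  L  W  W  L  W  W  L  W  W  L
Position 27 is L, so the second player wins.

Second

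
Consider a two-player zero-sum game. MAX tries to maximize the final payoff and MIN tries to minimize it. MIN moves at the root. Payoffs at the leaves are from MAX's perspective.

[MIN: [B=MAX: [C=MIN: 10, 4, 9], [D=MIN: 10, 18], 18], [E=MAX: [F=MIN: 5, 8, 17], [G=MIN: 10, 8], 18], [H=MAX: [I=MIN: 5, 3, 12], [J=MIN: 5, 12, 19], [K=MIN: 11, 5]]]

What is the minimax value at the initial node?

5

C (MIN): min(10, 4, 9) = 4
D (MIN): min(10, 18) = 10
B (MAX): max(4, 10, 18) = 18
F (MIN): min(5, 8, 17) = 5
G (MIN): min(10, 8) = 8
E (MAX): max(5, 8, 18) = 18
I (MIN): min(5, 3, 12) = 3
J (MIN): min(5, 12, 19) = 5
K (MIN): min(11, 5) = 5
H (MAX): max(3, 5, 5) = 5
Root (MIN): min(18, 18, 5) = 5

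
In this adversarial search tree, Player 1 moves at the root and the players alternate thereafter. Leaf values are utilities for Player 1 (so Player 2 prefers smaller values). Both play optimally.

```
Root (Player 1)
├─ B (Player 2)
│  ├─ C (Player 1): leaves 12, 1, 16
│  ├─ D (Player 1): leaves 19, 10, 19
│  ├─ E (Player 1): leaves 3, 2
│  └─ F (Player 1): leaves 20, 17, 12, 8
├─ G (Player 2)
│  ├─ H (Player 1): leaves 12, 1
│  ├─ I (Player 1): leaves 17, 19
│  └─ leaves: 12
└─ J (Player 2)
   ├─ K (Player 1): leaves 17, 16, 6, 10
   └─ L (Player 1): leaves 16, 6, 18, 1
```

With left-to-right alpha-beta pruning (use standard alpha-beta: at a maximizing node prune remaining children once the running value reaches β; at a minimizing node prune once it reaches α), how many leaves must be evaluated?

18

C [α=-∞,β=+∞]: v=16
D [α=-∞,β=16]: v=19 after child 1 ≥ β → β-cutoff, skip 2
E [α=-∞,β=16]: v=3
F [α=-∞,β=3]: v=20 after child 1 ≥ β → β-cutoff, skip 3
B [α=-∞,β=+∞]: v=3
H [α=3,β=+∞]: v=12
I [α=3,β=12]: v=17 after child 1 ≥ β → β-cutoff, skip 1
G [α=3,β=+∞]: v=12
K [α=12,β=+∞]: v=17
L [α=12,β=17]: v=18 after child 3 ≥ β → β-cutoff, skip 1
J [α=12,β=+∞]: v=17
Root [α=-∞,β=+∞]: v=17
Leaves evaluated: 18 of 25.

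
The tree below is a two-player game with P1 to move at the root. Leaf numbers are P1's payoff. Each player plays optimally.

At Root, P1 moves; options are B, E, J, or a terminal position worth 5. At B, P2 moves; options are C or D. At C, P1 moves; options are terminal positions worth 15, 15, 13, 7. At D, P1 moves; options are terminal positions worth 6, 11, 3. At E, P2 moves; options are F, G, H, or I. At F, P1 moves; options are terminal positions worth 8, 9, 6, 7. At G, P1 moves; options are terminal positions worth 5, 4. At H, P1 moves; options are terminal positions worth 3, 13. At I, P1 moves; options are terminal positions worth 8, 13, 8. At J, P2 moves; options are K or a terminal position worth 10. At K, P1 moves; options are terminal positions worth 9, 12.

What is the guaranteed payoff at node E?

F: max(8, 9, 6, 7) = 9
G: max(5, 4) = 5
H: max(3, 13) = 13
I: max(8, 13, 8) = 13
E: min(9, 5, 13, 13) = 5

5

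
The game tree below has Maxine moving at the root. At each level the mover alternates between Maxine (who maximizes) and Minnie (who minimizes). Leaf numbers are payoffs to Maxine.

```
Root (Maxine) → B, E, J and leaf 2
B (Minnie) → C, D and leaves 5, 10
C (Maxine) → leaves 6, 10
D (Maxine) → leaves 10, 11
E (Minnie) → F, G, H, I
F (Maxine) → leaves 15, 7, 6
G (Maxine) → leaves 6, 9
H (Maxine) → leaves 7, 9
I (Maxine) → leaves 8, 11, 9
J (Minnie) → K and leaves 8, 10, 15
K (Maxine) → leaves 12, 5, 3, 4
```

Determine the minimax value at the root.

C (Maxine): max(6, 10) = 10
D (Maxine): max(10, 11) = 11
B (Minnie): min(10, 11, 5, 10) = 5
F (Maxine): max(15, 7, 6) = 15
G (Maxine): max(6, 9) = 9
H (Maxine): max(7, 9) = 9
I (Maxine): max(8, 11, 9) = 11
E (Minnie): min(15, 9, 9, 11) = 9
K (Maxine): max(12, 5, 3, 4) = 12
J (Minnie): min(12, 8, 10, 15) = 8
Root (Maxine): max(5, 9, 8, 2) = 9

9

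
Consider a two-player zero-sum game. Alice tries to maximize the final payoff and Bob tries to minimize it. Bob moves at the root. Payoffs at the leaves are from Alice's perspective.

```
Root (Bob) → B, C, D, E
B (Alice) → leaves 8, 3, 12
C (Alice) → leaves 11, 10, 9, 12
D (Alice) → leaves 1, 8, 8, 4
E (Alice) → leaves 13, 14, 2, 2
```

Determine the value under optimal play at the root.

8

B (Alice): max(8, 3, 12) = 12
C (Alice): max(11, 10, 9, 12) = 12
D (Alice): max(1, 8, 8, 4) = 8
E (Alice): max(13, 14, 2, 2) = 14
Root (Bob): min(12, 12, 8, 14) = 8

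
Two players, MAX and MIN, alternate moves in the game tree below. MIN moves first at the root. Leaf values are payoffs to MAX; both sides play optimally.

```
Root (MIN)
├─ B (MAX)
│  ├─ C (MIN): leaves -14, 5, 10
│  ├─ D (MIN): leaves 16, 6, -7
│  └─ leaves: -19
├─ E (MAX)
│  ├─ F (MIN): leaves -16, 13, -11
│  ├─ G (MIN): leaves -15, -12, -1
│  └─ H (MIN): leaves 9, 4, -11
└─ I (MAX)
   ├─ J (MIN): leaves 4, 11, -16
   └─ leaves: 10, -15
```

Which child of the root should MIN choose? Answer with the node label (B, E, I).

E

C (MIN): min(-14, 5, 10) = -14
D (MIN): min(16, 6, -7) = -7
B (MAX): max(-14, -7, -19) = -7
F (MIN): min(-16, 13, -11) = -16
G (MIN): min(-15, -12, -1) = -15
H (MIN): min(9, 4, -11) = -11
E (MAX): max(-16, -15, -11) = -11
J (MIN): min(4, 11, -16) = -16
I (MAX): max(-16, 10, -15) = 10
Root (MIN): min(-7, -11, 10) = -11
MIN picks the child with the lowest value: E (value -11).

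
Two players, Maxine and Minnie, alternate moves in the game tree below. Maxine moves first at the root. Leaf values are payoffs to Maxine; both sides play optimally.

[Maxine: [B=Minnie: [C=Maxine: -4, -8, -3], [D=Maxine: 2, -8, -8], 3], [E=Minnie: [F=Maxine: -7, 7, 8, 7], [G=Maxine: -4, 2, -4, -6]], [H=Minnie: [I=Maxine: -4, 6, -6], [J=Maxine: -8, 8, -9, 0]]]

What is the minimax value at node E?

2

F: max(-7, 7, 8, 7) = 8
G: max(-4, 2, -4, -6) = 2
E: min(8, 2) = 2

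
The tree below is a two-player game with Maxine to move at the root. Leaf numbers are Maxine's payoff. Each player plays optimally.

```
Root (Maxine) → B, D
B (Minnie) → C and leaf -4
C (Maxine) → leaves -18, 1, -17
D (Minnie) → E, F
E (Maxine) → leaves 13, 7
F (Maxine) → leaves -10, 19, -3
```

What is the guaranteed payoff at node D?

13

E: max(13, 7) = 13
F: max(-10, 19, -3) = 19
D: min(13, 19) = 13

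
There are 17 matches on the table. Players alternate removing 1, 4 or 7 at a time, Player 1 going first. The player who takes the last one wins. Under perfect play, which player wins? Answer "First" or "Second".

First

i:   0  1  2  3  4  5  6  7  8  9 10 11 12 13 14 15 16 17
     L  W  L  W  W  L  W  W  L  W  L  W  W  L  W  W  L  W
Position 17 is W, so the first player wins.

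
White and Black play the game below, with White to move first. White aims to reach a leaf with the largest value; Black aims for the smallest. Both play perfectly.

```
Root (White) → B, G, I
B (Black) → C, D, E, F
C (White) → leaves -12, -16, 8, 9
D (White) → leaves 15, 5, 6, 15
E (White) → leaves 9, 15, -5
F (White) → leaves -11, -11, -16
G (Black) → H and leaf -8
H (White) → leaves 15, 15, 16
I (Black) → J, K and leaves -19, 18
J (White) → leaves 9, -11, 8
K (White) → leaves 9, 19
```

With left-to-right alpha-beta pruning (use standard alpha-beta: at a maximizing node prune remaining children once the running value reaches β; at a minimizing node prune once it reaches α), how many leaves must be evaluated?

C [α=-∞,β=+∞]: v=9
D [α=-∞,β=9]: v=15 after child 1 ≥ β → β-cutoff, skip 3
E [α=-∞,β=9]: v=9 after child 1 ≥ β → β-cutoff, skip 2
F [α=-∞,β=9]: v=-11
B [α=-∞,β=+∞]: v=-11
H [α=-11,β=+∞]: v=16
G [α=-11,β=+∞]: v=-8
J [α=-8,β=+∞]: v=9
K [α=-8,β=9]: v=9 after child 1 ≥ β → β-cutoff, skip 1
I [α=-8,β=+∞]: v=-19 after child 3 ≤ α → α-cutoff, skip 1
Root [α=-∞,β=+∞]: v=-8
Leaves evaluated: 18 of 25.

18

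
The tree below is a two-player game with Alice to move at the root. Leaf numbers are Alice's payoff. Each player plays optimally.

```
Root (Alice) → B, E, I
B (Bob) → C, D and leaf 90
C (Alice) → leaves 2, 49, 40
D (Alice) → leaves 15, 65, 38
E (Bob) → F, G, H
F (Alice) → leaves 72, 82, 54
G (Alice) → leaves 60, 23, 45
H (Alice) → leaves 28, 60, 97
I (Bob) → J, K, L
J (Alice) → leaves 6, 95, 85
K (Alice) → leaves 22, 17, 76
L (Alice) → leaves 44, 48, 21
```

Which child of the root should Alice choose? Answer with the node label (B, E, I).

C (Alice): max(2, 49, 40) = 49
D (Alice): max(15, 65, 38) = 65
B (Bob): min(49, 65, 90) = 49
F (Alice): max(72, 82, 54) = 82
G (Alice): max(60, 23, 45) = 60
H (Alice): max(28, 60, 97) = 97
E (Bob): min(82, 60, 97) = 60
J (Alice): max(6, 95, 85) = 95
K (Alice): max(22, 17, 76) = 76
L (Alice): max(44, 48, 21) = 48
I (Bob): min(95, 76, 48) = 48
Root (Alice): max(49, 60, 48) = 60
Alice picks the child with the highest value: E (value 60).

E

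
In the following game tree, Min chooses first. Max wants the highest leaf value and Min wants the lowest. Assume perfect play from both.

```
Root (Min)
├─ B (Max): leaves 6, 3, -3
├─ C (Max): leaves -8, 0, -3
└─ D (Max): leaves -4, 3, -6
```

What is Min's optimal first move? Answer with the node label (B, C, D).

C

B (Max): max(6, 3, -3) = 6
C (Max): max(-8, 0, -3) = 0
D (Max): max(-4, 3, -6) = 3
Root (Min): min(6, 0, 3) = 0
Min picks the child with the lowest value: C (value 0).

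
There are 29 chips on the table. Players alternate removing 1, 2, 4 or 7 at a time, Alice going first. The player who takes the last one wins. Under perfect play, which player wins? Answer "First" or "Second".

First

Positions where the player to move wins (W) vs loses (L):
i:   0  1  2  3  4  5  6  7  8  9 10 11 12 13 14 15 16 17 18 19 20 21 22 23 24 25 26 27 28 29
     L  W  W  L  W  W  L  W  W  L  W  W  L  W  W  L  W  W  L  W  W  L  W  W  L  W  W  L  W  W
Position 29 is W, so the first player wins.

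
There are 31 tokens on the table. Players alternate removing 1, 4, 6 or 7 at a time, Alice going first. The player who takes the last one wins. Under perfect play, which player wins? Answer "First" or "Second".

Second

Mark each pile size as W (mover wins) or L (mover loses):
i:   0  1  2  3  4  5  6  7  8  9 10 11 12 13 14 15 16 17 18 19 20 21 22 23 24 25 26 27 28 29 30 31
     L  W  L  W  W  L  W  W  W  W  L  W  W  L  W  L  W  W  L  W  W  W  W  L  W  W  L  W  L  W  W  L
Position 31 is L, so the second player wins.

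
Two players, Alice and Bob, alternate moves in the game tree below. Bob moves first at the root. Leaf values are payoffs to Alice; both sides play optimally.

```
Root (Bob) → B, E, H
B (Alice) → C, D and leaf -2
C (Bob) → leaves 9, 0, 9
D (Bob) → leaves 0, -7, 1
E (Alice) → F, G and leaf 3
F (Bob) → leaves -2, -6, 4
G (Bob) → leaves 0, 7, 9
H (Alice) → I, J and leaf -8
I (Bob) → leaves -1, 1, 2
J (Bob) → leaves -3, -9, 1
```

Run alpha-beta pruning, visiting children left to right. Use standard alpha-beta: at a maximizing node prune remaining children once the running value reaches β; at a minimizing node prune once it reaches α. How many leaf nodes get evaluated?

C [α=-∞,β=+∞]: v=0
D [α=0,β=+∞]: v=0 after child 1 ≤ α → α-cutoff, skip 2
B [α=-∞,β=+∞]: v=0
F [α=-∞,β=0]: v=-6
G [α=-6,β=0]: v=0
E [α=-∞,β=0]: v=0 after child 2 ≥ β → β-cutoff, skip 1
I [α=-∞,β=0]: v=-1
J [α=-1,β=0]: v=-3 after child 1 ≤ α → α-cutoff, skip 2
H [α=-∞,β=0]: v=-1
Root [α=-∞,β=+∞]: v=-1
Leaves evaluated: 16 of 21.

16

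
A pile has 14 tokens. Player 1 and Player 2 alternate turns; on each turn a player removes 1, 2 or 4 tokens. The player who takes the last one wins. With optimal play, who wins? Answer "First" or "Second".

Mark each pile size as W (mover wins) or L (mover loses):
i:   0  1  2  3  4  5  6  7  8  9 10 11 12 13 14
     L  W  W  L  W  W  L  W  W  L  W  W  L  W  W
Position 14 is W, so the first player wins.

First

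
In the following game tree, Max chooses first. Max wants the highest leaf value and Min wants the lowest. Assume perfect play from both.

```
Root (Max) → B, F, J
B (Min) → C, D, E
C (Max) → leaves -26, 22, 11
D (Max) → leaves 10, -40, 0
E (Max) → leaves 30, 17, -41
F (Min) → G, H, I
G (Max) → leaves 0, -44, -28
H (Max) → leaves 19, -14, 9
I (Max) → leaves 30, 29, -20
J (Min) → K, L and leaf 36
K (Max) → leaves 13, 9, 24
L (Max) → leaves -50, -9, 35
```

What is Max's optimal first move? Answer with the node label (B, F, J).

C (Max): max(-26, 22, 11) = 22
D (Max): max(10, -40, 0) = 10
E (Max): max(30, 17, -41) = 30
B (Min): min(22, 10, 30) = 10
G (Max): max(0, -44, -28) = 0
H (Max): max(19, -14, 9) = 19
I (Max): max(30, 29, -20) = 30
F (Min): min(0, 19, 30) = 0
K (Max): max(13, 9, 24) = 24
L (Max): max(-50, -9, 35) = 35
J (Min): min(24, 35, 36) = 24
Root (Max): max(10, 0, 24) = 24
Max picks the child with the highest value: J (value 24).

J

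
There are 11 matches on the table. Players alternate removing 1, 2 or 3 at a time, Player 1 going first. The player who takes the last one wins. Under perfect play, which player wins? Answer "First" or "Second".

First

Mark each pile size as W (mover wins) or L (mover loses):
i:   0  1  2  3  4  5  6  7  8  9 10 11
     L  W  W  W  L  W  W  W  L  W  W  W
Position 11 is W, so the first player wins.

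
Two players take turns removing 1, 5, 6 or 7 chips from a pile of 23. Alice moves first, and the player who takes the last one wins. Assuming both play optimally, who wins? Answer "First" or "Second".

First

Mark each pile size as W (mover wins) or L (mover loses):
i:   0  1  2  3  4  5  6  7  8  9 10 11 12 13 14 15 16 17 18 19 20 21 22 23
     L  W  L  W  L  W  W  W  W  W  W  W  L  W  L  W  L  W  W  W  W  W  W  W
Position 23 is W, so the first player wins.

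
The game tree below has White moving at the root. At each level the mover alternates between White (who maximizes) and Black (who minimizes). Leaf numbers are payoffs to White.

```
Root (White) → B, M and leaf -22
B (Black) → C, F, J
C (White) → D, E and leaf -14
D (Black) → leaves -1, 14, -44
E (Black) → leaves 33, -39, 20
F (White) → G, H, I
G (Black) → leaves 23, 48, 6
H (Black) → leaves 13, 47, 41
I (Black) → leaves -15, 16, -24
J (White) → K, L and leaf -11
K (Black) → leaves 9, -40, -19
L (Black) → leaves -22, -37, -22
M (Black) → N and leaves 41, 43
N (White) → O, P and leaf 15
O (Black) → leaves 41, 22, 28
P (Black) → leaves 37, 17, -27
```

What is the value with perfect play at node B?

D: min(-1, 14, -44) = -44
E: min(33, -39, 20) = -39
C: max(-44, -39, -14) = -14
G: min(23, 48, 6) = 6
H: min(13, 47, 41) = 13
I: min(-15, 16, -24) = -24
F: max(6, 13, -24) = 13
K: min(9, -40, -19) = -40
L: min(-22, -37, -22) = -37
J: max(-40, -37, -11) = -11
B: min(-14, 13, -11) = -14

-14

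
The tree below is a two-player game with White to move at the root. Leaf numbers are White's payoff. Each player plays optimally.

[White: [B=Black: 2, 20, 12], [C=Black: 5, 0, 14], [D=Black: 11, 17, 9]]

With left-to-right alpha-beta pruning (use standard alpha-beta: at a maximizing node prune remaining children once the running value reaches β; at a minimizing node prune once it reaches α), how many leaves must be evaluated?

B [α=-∞,β=+∞]: v=2
C [α=2,β=+∞]: v=0 after child 2 ≤ α → α-cutoff, skip 1
D [α=2,β=+∞]: v=9
Root [α=-∞,β=+∞]: v=9
Leaves evaluated: 8 of 9.

8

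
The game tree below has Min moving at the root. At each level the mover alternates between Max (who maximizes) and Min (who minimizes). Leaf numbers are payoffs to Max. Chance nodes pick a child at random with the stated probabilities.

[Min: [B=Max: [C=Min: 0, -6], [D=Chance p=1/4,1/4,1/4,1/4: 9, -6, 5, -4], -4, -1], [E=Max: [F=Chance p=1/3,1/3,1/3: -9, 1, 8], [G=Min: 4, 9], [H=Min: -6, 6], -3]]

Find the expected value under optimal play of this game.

1

C (Min): min(0, -6) = -6
D (Chance): 1/4·9 + 1/4·-6 + 1/4·5 + 1/4·-4 = 1
B (Max): max(-6, 1, -4, -1) = 1
F (Chance): 1/3·-9 + 1/3·1 + 1/3·8 = 0
G (Min): min(4, 9) = 4
H (Min): min(-6, 6) = -6
E (Max): max(0, 4, -6, -3) = 4
Root (Min): min(1, 4) = 1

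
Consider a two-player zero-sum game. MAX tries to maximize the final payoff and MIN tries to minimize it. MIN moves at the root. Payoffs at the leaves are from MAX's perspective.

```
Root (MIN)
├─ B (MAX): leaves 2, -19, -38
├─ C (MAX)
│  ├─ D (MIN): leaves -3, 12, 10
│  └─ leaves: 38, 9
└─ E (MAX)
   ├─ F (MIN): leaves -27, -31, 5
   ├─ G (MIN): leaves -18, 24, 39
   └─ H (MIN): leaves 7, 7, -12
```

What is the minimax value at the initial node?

-12

B (MAX): max(2, -19, -38) = 2
D (MIN): min(-3, 12, 10) = -3
C (MAX): max(-3, 38, 9) = 38
F (MIN): min(-27, -31, 5) = -31
G (MIN): min(-18, 24, 39) = -18
H (MIN): min(7, 7, -12) = -12
E (MAX): max(-31, -18, -12) = -12
Root (MIN): min(2, 38, -12) = -12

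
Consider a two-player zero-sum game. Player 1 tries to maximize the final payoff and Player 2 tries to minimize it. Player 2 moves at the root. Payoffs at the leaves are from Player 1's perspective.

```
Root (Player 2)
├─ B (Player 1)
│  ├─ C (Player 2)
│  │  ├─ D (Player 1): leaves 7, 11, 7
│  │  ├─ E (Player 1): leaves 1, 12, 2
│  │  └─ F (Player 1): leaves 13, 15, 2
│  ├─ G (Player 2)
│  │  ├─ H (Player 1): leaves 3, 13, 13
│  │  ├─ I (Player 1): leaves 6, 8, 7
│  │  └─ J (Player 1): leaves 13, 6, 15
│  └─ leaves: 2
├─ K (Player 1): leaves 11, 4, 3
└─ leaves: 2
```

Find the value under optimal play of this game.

D (Player 1): max(7, 11, 7) = 11
E (Player 1): max(1, 12, 2) = 12
F (Player 1): max(13, 15, 2) = 15
C (Player 2): min(11, 12, 15) = 11
H (Player 1): max(3, 13, 13) = 13
I (Player 1): max(6, 8, 7) = 8
J (Player 1): max(13, 6, 15) = 15
G (Player 2): min(13, 8, 15) = 8
B (Player 1): max(11, 8, 2) = 11
K (Player 1): max(11, 4, 3) = 11
Root (Player 2): min(11, 11, 2) = 2

2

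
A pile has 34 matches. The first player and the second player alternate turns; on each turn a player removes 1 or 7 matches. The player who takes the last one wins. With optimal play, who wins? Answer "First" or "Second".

Second

W/L table (W = player to move can force a win):
i:   0  1  2  3  4  5  6  7  8  9 10 11 12 13 14 15 16 17 18 19 20 21 22 23 24 25 26 27 28 29 30 31 32 33 34
     L  W  L  W  L  W  L  W  L  W  L  W  L  W  L  W  L  W  L  W  L  W  L  W  L  W  L  W  L  W  L  W  L  W  L
Position 34 is L, so the second player wins.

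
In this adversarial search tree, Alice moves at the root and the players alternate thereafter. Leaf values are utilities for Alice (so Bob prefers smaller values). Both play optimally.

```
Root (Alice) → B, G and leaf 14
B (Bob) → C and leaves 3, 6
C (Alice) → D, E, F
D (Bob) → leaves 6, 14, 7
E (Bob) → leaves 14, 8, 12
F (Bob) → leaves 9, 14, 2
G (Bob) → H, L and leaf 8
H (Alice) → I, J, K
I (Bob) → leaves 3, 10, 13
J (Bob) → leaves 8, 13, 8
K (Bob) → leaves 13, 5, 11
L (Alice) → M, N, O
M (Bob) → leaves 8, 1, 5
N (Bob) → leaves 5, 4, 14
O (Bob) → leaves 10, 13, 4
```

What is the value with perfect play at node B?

D: min(6, 14, 7) = 6
E: min(14, 8, 12) = 8
F: min(9, 14, 2) = 2
C: max(6, 8, 2) = 8
B: min(8, 3, 6) = 3

3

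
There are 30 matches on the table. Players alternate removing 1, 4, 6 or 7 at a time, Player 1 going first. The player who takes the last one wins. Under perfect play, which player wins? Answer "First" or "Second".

First

Mark each pile size as W (mover wins) or L (mover loses):
i:   0  1  2  3  4  5  6  7  8  9 10 11 12 13 14 15 16 17 18 19 20 21 22 23 24 25 26 27 28 29 30
     L  W  L  W  W  L  W  W  W  W  L  W  W  L  W  L  W  W  L  W  W  W  W  L  W  W  L  W  L  W  W
Position 30 is W, so the first player wins.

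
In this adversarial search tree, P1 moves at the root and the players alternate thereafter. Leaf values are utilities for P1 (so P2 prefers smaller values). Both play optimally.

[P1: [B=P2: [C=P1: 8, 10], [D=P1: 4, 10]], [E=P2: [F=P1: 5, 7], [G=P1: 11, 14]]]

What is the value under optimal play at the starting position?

10

C (P1): max(8, 10) = 10
D (P1): max(4, 10) = 10
B (P2): min(10, 10) = 10
F (P1): max(5, 7) = 7
G (P1): max(11, 14) = 14
E (P2): min(7, 14) = 7
Root (P1): max(10, 7) = 10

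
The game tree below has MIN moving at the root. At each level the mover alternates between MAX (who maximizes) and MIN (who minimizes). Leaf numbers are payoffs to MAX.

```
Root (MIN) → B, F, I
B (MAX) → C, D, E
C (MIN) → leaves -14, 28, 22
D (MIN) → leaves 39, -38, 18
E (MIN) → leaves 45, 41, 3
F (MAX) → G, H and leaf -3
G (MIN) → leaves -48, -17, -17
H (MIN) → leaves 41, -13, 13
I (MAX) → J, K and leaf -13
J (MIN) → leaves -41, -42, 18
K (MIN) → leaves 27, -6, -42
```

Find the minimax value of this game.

-13

C (MIN): min(-14, 28, 22) = -14
D (MIN): min(39, -38, 18) = -38
E (MIN): min(45, 41, 3) = 3
B (MAX): max(-14, -38, 3) = 3
G (MIN): min(-48, -17, -17) = -48
H (MIN): min(41, -13, 13) = -13
F (MAX): max(-48, -13, -3) = -3
J (MIN): min(-41, -42, 18) = -42
K (MIN): min(27, -6, -42) = -42
I (MAX): max(-42, -42, -13) = -13
Root (MIN): min(3, -3, -13) = -13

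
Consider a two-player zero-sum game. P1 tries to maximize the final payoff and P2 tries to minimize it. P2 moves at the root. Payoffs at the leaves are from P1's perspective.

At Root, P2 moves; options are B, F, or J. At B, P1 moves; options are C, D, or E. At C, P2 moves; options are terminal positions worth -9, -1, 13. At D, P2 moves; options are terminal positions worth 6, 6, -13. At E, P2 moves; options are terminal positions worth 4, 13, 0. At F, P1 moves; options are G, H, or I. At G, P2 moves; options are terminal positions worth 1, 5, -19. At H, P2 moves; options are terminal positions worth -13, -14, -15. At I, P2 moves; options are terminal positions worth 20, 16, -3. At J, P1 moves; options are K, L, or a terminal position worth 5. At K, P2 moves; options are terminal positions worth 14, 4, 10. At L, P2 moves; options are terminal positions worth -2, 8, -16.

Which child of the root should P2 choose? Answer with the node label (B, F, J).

F

C (P2): min(-9, -1, 13) = -9
D (P2): min(6, 6, -13) = -13
E (P2): min(4, 13, 0) = 0
B (P1): max(-9, -13, 0) = 0
G (P2): min(1, 5, -19) = -19
H (P2): min(-13, -14, -15) = -15
I (P2): min(20, 16, -3) = -3
F (P1): max(-19, -15, -3) = -3
K (P2): min(14, 4, 10) = 4
L (P2): min(-2, 8, -16) = -16
J (P1): max(4, -16, 5) = 5
Root (P2): min(0, -3, 5) = -3
P2 picks the child with the lowest value: F (value -3).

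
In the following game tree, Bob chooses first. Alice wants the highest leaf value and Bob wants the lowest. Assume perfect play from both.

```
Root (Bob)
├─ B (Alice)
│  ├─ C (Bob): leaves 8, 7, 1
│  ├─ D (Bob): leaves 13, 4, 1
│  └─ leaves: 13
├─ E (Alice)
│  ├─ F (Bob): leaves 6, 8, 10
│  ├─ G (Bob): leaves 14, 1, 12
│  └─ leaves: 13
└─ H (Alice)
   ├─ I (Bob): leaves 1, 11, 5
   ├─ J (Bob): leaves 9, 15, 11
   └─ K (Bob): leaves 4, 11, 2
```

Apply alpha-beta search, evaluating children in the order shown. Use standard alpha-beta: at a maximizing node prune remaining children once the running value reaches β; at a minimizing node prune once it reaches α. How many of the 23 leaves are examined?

C [α=-∞,β=+∞]: v=1
D [α=1,β=+∞]: v=1
B [α=-∞,β=+∞]: v=13
F [α=-∞,β=13]: v=6
G [α=6,β=13]: v=1 after child 2 ≤ α → α-cutoff, skip 1
E [α=-∞,β=13]: v=13
I [α=-∞,β=13]: v=1
J [α=1,β=13]: v=9
K [α=9,β=13]: v=4 after child 1 ≤ α → α-cutoff, skip 2
H [α=-∞,β=13]: v=9
Root [α=-∞,β=+∞]: v=9
Leaves evaluated: 20 of 23.

20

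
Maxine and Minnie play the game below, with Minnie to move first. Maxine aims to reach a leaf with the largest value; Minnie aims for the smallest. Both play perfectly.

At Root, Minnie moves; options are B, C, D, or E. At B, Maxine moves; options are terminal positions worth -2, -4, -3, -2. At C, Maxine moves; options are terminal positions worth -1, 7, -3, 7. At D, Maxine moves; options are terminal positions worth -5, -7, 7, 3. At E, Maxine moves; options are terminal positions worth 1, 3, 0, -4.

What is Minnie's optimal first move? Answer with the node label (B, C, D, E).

B (Maxine): max(-2, -4, -3, -2) = -2
C (Maxine): max(-1, 7, -3, 7) = 7
D (Maxine): max(-5, -7, 7, 3) = 7
E (Maxine): max(1, 3, 0, -4) = 3
Root (Minnie): min(-2, 7, 7, 3) = -2
Minnie picks the child with the lowest value: B (value -2).

B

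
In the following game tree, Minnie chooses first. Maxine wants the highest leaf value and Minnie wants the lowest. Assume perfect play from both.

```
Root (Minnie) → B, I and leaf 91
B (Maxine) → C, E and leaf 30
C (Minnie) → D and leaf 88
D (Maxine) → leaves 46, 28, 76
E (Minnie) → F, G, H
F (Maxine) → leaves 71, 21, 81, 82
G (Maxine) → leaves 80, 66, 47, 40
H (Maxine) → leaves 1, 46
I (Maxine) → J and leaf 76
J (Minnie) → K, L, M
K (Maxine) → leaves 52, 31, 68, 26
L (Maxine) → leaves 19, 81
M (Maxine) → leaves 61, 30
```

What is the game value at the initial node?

76

D (Maxine): max(46, 28, 76) = 76
C (Minnie): min(76, 88) = 76
F (Maxine): max(71, 21, 81, 82) = 82
G (Maxine): max(80, 66, 47, 40) = 80
H (Maxine): max(1, 46) = 46
E (Minnie): min(82, 80, 46) = 46
B (Maxine): max(76, 46, 30) = 76
K (Maxine): max(52, 31, 68, 26) = 68
L (Maxine): max(19, 81) = 81
M (Maxine): max(61, 30) = 61
J (Minnie): min(68, 81, 61) = 61
I (Maxine): max(61, 76) = 76
Root (Minnie): min(76, 76, 91) = 76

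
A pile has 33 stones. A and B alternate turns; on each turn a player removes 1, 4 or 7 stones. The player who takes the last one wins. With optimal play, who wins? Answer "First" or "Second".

First

W/L table (W = player to move can force a win):
i:   0  1  2  3  4  5  6  7  8  9 10 11 12 13 14 15 16 17 18 19 20 21 22 23 24 25 26 27 28 29 30 31 32 33
     L  W  L  W  W  L  W  W  L  W  L  W  W  L  W  W  L  W  L  W  W  L  W  W  L  W  L  W  W  L  W  W  L  W
Position 33 is W, so the first player wins.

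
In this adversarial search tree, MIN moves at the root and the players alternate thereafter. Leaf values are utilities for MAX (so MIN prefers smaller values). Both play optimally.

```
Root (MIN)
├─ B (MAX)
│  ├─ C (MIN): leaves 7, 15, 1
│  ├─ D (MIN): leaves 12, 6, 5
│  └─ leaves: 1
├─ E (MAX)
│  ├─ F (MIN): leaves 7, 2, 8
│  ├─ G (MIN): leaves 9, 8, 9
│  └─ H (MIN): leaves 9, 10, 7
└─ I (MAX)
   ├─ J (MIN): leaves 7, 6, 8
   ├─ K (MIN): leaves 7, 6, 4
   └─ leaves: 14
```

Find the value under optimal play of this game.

5

C (MIN): min(7, 15, 1) = 1
D (MIN): min(12, 6, 5) = 5
B (MAX): max(1, 5, 1) = 5
F (MIN): min(7, 2, 8) = 2
G (MIN): min(9, 8, 9) = 8
H (MIN): min(9, 10, 7) = 7
E (MAX): max(2, 8, 7) = 8
J (MIN): min(7, 6, 8) = 6
K (MIN): min(7, 6, 4) = 4
I (MAX): max(6, 4, 14) = 14
Root (MIN): min(5, 8, 14) = 5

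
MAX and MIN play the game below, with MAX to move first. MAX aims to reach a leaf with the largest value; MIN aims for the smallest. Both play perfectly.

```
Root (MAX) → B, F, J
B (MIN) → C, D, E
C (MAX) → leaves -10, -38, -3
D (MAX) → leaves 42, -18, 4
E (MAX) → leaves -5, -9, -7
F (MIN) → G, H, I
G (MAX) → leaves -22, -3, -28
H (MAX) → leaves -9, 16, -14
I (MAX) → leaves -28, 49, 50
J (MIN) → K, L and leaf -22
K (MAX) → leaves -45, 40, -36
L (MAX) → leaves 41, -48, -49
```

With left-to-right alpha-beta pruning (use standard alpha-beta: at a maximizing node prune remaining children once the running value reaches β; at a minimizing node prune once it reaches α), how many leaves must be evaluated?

C [α=-∞,β=+∞]: v=-3
D [α=-∞,β=-3]: v=42 after child 1 ≥ β → β-cutoff, skip 2
E [α=-∞,β=-3]: v=-5
B [α=-∞,β=+∞]: v=-5
G [α=-5,β=+∞]: v=-3
H [α=-5,β=-3]: v=16 after child 2 ≥ β → β-cutoff, skip 1
I [α=-5,β=-3]: v=49 after child 2 ≥ β → β-cutoff, skip 1
F [α=-5,β=+∞]: v=-3
K [α=-3,β=+∞]: v=40
L [α=-3,β=40]: v=41 after child 1 ≥ β → β-cutoff, skip 2
J [α=-3,β=+∞]: v=-22
Root [α=-∞,β=+∞]: v=-3
Leaves evaluated: 19 of 25.

19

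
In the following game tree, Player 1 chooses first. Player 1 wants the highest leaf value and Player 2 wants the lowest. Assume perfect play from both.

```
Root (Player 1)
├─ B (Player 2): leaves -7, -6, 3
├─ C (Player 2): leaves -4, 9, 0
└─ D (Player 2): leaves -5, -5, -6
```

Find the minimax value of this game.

B (Player 2): min(-7, -6, 3) = -7
C (Player 2): min(-4, 9, 0) = -4
D (Player 2): min(-5, -5, -6) = -6
Root (Player 1): max(-7, -4, -6) = -4

-4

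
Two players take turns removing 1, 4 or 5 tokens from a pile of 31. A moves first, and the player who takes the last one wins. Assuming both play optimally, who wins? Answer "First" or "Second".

First

W/L table (W = player to move can force a win):
i:   0  1  2  3  4  5  6  7  8  9 10 11 12 13 14 15 16 17 18 19 20 21 22 23 24 25 26 27 28 29 30 31
     L  W  L  W  W  W  W  W  L  W  L  W  W  W  W  W  L  W  L  W  W  W  W  W  L  W  L  W  W  W  W  W
Position 31 is W, so the first player wins.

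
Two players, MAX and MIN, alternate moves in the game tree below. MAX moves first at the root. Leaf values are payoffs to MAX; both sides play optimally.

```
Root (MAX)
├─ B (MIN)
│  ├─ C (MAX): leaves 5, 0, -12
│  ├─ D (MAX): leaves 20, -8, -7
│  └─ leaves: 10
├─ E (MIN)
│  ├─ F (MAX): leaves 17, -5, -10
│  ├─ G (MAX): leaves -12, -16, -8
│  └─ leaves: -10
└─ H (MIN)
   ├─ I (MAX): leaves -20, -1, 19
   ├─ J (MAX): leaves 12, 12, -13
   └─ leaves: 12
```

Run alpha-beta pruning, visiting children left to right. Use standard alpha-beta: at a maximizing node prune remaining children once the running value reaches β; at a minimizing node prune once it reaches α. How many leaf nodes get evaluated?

18

C [α=-∞,β=+∞]: v=5
D [α=-∞,β=5]: v=20 after child 1 ≥ β → β-cutoff, skip 2
B [α=-∞,β=+∞]: v=5
F [α=5,β=+∞]: v=17
G [α=5,β=17]: v=-8
E [α=5,β=+∞]: v=-8 after child 2 ≤ α → α-cutoff, skip 1
I [α=5,β=+∞]: v=19
J [α=5,β=19]: v=12
H [α=5,β=+∞]: v=12
Root [α=-∞,β=+∞]: v=12
Leaves evaluated: 18 of 21.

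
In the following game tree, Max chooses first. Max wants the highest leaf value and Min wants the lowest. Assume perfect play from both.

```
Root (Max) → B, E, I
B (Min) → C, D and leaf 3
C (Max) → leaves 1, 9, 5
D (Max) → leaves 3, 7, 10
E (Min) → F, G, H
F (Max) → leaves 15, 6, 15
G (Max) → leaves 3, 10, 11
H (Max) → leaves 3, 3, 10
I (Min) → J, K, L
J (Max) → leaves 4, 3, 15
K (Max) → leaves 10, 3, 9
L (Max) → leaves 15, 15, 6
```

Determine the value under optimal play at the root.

C (Max): max(1, 9, 5) = 9
D (Max): max(3, 7, 10) = 10
B (Min): min(9, 10, 3) = 3
F (Max): max(15, 6, 15) = 15
G (Max): max(3, 10, 11) = 11
H (Max): max(3, 3, 10) = 10
E (Min): min(15, 11, 10) = 10
J (Max): max(4, 3, 15) = 15
K (Max): max(10, 3, 9) = 10
L (Max): max(15, 15, 6) = 15
I (Min): min(15, 10, 15) = 10
Root (Max): max(3, 10, 10) = 10

10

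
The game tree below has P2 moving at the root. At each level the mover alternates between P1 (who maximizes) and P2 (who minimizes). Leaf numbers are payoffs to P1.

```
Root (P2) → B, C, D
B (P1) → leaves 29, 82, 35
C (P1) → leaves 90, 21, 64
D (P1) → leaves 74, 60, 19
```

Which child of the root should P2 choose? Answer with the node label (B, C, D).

B (P1): max(29, 82, 35) = 82
C (P1): max(90, 21, 64) = 90
D (P1): max(74, 60, 19) = 74
Root (P2): min(82, 90, 74) = 74
P2 picks the child with the lowest value: D (value 74).

D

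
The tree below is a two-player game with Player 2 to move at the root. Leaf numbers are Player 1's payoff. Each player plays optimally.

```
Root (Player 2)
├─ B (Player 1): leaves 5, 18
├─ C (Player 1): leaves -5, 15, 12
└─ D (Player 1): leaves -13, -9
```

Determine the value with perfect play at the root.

B (Player 1): max(5, 18) = 18
C (Player 1): max(-5, 15, 12) = 15
D (Player 1): max(-13, -9) = -9
Root (Player 2): min(18, 15, -9) = -9

-9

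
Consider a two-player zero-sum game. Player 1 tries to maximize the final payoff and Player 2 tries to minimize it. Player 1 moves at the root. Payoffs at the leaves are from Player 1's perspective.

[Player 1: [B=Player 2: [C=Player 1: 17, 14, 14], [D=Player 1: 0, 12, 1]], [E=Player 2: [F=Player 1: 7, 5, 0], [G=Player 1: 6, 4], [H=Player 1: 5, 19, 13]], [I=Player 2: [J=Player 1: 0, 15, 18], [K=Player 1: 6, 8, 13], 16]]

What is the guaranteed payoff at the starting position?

C (Player 1): max(17, 14, 14) = 17
D (Player 1): max(0, 12, 1) = 12
B (Player 2): min(17, 12) = 12
F (Player 1): max(7, 5, 0) = 7
G (Player 1): max(6, 4) = 6
H (Player 1): max(5, 19, 13) = 19
E (Player 2): min(7, 6, 19) = 6
J (Player 1): max(0, 15, 18) = 18
K (Player 1): max(6, 8, 13) = 13
I (Player 2): min(18, 13, 16) = 13
Root (Player 1): max(12, 6, 13) = 13

13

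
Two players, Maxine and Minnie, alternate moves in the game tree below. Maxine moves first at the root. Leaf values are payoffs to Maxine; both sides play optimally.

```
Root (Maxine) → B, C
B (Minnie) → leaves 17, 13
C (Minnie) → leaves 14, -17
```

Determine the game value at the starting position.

B (Minnie): min(17, 13) = 13
C (Minnie): min(14, -17) = -17
Root (Maxine): max(13, -17) = 13

13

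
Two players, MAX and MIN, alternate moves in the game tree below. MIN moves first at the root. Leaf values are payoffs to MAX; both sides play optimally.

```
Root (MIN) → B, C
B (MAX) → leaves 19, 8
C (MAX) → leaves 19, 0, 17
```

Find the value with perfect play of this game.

B (MAX): max(19, 8) = 19
C (MAX): max(19, 0, 17) = 19
Root (MIN): min(19, 19) = 19

19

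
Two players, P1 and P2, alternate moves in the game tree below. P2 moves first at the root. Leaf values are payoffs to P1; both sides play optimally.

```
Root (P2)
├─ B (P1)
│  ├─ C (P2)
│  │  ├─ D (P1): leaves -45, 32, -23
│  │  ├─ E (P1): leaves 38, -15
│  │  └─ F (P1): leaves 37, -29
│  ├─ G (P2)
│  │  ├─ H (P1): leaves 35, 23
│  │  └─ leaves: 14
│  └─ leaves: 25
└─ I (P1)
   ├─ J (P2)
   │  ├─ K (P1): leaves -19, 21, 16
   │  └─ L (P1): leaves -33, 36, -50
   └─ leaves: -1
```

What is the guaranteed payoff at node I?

K: max(-19, 21, 16) = 21
L: max(-33, 36, -50) = 36
J: min(21, 36) = 21
I: max(21, -1) = 21

21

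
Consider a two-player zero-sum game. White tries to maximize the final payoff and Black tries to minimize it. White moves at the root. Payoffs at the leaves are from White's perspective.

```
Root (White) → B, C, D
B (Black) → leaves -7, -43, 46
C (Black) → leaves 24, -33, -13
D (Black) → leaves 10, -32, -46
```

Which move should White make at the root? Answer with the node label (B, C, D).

C

B (Black): min(-7, -43, 46) = -43
C (Black): min(24, -33, -13) = -33
D (Black): min(10, -32, -46) = -46
Root (White): max(-43, -33, -46) = -33
White picks the child with the highest value: C (value -33).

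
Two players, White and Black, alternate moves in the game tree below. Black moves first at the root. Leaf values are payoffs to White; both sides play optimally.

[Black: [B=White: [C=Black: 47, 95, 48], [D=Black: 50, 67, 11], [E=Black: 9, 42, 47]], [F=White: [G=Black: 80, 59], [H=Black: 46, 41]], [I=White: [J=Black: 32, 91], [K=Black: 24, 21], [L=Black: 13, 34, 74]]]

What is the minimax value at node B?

47

C: min(47, 95, 48) = 47
D: min(50, 67, 11) = 11
E: min(9, 42, 47) = 9
B: max(47, 11, 9) = 47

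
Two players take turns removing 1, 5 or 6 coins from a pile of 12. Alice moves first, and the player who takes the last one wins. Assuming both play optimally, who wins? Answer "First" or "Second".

Positions where the player to move wins (W) vs loses (L):
i:   0  1  2  3  4  5  6  7  8  9 10 11 12
     L  W  L  W  L  W  W  W  W  W  W  L  W
Position 12 is W, so the first player wins.

First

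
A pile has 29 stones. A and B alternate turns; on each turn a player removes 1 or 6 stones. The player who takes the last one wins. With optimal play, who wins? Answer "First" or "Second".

First

W/L table (W = player to move can force a win):
i:   0  1  2  3  4  5  6  7  8  9 10 11 12 13 14 15 16 17 18 19 20 21 22 23 24 25 26 27 28 29
     L  W  L  W  L  W  W  L  W  L  W  L  W  W  L  W  L  W  L  W  W  L  W  L  W  L  W  W  L  W
Position 29 is W, so the first player wins.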